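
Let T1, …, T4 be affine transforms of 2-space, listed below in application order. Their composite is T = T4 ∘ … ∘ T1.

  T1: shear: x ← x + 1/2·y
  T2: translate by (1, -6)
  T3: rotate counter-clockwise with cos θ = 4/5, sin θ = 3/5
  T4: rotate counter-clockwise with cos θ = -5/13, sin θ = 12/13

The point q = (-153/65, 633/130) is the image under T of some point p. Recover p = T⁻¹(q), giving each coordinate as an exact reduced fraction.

p = (2, 3)

T1 = [1 1/2 0; 0 1 0; 0 0 1]
T2·T1 = [1 1/2 1; 0 1 -6; 0 0 1]
T3·…·T1 = [4/5 -1/5 22/5; 3/5 11/10 -21/5; 0 0 1]
T4·…·T1 = [-56/65 -61/65 142/65; 33/65 -79/130 369/65; 0 0 1]
det M = 1; M⁻¹ = [-79/130 61/65 -4; -33/65 -56/65 6; 0 0 1]
M⁻¹ · (-153/65, 633/130)ᵀ = (2, 3)ᵀ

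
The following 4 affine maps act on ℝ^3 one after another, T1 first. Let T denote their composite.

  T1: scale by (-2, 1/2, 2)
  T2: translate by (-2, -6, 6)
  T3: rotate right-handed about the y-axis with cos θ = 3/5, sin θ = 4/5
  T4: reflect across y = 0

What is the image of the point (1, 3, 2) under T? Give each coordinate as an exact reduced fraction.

T(p) = (28/5, 9/2, 46/5)

T1 scale by (-2, 1/2, 2): (1, 3, 2) → (-2, 3/2, 4)
T2 translate by (-2, -6, 6): (-2, 3/2, 4) → (-4, -9/2, 10)
T3 rotate right-handed about the y-axis with cos θ = 3/5, sin θ = 4/5: (-4, -9/2, 10) → (28/5, -9/2, 46/5)
T4 reflect across y = 0: (28/5, -9/2, 46/5) → (28/5, 9/2, 46/5)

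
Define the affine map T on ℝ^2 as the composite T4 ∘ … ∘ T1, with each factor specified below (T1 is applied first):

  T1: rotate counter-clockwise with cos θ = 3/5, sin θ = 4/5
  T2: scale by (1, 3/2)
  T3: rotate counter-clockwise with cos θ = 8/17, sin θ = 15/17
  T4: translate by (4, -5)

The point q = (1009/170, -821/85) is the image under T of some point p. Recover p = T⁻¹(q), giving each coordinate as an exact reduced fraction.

T1 = [3/5 -4/5 0; 4/5 3/5 0; 0 0 1]
T2·T1 = [3/5 -4/5 0; 6/5 9/10 0; 0 0 1]
T3·…·T1 = [-66/85 -199/170 0; 93/85 -24/85 0; 0 0 1]
T4·…·T1 = [-66/85 -199/170 4; 93/85 -24/85 -5; 0 0 1]
det M = 3/2; M⁻¹ = [-16/85 199/255 1187/255; -62/85 -44/85 28/85; 0 0 1]
M⁻¹ · (1009/170, -821/85)ᵀ = (-4, 1)ᵀ

p = (-4, 1)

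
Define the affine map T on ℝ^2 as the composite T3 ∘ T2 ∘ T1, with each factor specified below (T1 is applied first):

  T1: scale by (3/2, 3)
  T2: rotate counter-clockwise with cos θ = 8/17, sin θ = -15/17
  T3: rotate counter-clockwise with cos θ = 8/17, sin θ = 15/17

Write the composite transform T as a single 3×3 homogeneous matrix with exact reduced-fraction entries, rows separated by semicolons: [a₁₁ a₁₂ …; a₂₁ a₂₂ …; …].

T1 = [3/2 0 0; 0 3 0; 0 0 1]
T2·T1 = [12/17 45/17 0; -45/34 24/17 0; 0 0 1]
T3·…·T1 = [3/2 0 0; 0 3 0; 0 0 1]

T = [3/2 0 0; 0 3 0; 0 0 1]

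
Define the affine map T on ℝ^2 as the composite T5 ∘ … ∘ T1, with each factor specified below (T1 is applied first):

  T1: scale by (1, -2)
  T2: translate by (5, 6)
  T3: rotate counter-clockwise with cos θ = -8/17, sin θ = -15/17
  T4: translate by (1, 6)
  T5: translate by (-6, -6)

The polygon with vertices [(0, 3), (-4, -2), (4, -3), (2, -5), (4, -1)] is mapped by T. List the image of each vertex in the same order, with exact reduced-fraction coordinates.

image vertices: (-125/17, -75/17), (57/17, -95/17), (23/17, -231/17), (99/17, -233/17), (-37/17, -199/17)

T1 scale by (1, -2): (0, 3) → (0, -6); (-4, -2) → (-4, 4); (4, -3) → (4, 6); (2, -5) → (2, 10); (4, -1) → (4, 2)
T2 translate by (5, 6): (0, -6) → (5, 0); (-4, 4) → (1, 10); (4, 6) → (9, 12); (2, 10) → (7, 16); (4, 2) → (9, 8)
T3 rotate counter-clockwise with cos θ = -8/17, sin θ = -15/17: (5, 0) → (-40/17, -75/17); (1, 10) → (142/17, -95/17); (9, 12) → (108/17, -231/17); (7, 16) → (184/17, -233/17); (9, 8) → (48/17, -199/17)
T4 translate by (1, 6): (-40/17, -75/17) → (-23/17, 27/17); (142/17, -95/17) → (159/17, 7/17); (108/17, -231/17) → (125/17, -129/17); (184/17, -233/17) → (201/17, -131/17); (48/17, -199/17) → (65/17, -97/17)
T5 translate by (-6, -6): (-23/17, 27/17) → (-125/17, -75/17); (159/17, 7/17) → (57/17, -95/17); (125/17, -129/17) → (23/17, -231/17); (201/17, -131/17) → (99/17, -233/17); (65/17, -97/17) → (-37/17, -199/17)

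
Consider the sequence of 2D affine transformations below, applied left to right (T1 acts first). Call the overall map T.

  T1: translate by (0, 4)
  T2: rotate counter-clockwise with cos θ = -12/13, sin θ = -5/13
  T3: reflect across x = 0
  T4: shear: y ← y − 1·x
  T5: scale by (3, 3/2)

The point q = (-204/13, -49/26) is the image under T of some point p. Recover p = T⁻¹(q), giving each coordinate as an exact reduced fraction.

T1 = [1 0 0; 0 1 4; 0 0 1]
T2·T1 = [-12/13 5/13 20/13; -5/13 -12/13 -48/13; 0 0 1]
T3·…·T1 = [12/13 -5/13 -20/13; -5/13 -12/13 -48/13; 0 0 1]
T4·…·T1 = [12/13 -5/13 -20/13; -17/13 -7/13 -28/13; 0 0 1]
T5·…·T1 = [36/13 -15/13 -60/13; -51/26 -21/26 -42/13; 0 0 1]
det M = -9/2; M⁻¹ = [7/39 -10/39 0; -17/39 -8/13 -4; 0 0 1]
M⁻¹ · (-204/13, -49/26)ᵀ = (-7/3, 4)ᵀ

p = (-7/3, 4)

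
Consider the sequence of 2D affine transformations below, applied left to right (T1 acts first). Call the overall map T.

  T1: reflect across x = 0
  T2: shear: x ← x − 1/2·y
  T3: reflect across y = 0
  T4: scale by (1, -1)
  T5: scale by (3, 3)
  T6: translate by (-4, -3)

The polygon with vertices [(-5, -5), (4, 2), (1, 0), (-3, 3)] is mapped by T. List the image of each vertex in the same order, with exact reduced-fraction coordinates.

T1 reflect across x = 0: (-5, -5) → (5, -5); (4, 2) → (-4, 2); (1, 0) → (-1, 0); (-3, 3) → (3, 3)
T2 shear: x ← x − 1/2·y: (5, -5) → (15/2, -5); (-4, 2) → (-5, 2); (-1, 0) → (-1, 0); (3, 3) → (3/2, 3)
T3 reflect across y = 0: (15/2, -5) → (15/2, 5); (-5, 2) → (-5, -2); (-1, 0) → (-1, 0); (3/2, 3) → (3/2, -3)
T4 scale by (1, -1): (15/2, 5) → (15/2, -5); (-5, -2) → (-5, 2); (-1, 0) → (-1, 0); (3/2, -3) → (3/2, 3)
T5 scale by (3, 3): (15/2, -5) → (45/2, -15); (-5, 2) → (-15, 6); (-1, 0) → (-3, 0); (3/2, 3) → (9/2, 9)
T6 translate by (-4, -3): (45/2, -15) → (37/2, -18); (-15, 6) → (-19, 3); (-3, 0) → (-7, -3); (9/2, 9) → (1/2, 6)

image vertices: (37/2, -18), (-19, 3), (-7, -3), (1/2, 6)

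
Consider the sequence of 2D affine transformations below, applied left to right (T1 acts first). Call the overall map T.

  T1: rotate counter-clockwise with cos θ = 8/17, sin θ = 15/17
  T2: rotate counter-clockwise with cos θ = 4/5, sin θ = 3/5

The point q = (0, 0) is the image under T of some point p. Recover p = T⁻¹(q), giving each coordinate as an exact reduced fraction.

p = (0, 0)

T1 = [8/17 -15/17 0; 15/17 8/17 0; 0 0 1]
T2·T1 = [-13/85 -84/85 0; 84/85 -13/85 0; 0 0 1]
det M = 1; M⁻¹ = [-13/85 84/85 0; -84/85 -13/85 0; 0 0 1]
M⁻¹ · (0, 0)ᵀ = (0, 0)ᵀ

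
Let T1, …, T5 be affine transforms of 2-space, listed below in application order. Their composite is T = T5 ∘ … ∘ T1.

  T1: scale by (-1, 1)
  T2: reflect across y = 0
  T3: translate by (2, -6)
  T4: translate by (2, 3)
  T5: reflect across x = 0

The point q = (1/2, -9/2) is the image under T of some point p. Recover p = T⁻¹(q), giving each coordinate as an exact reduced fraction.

T1 = [-1 0 0; 0 1 0; 0 0 1]
T2·T1 = [-1 0 0; 0 -1 0; 0 0 1]
T3·…·T1 = [-1 0 2; 0 -1 -6; 0 0 1]
T4·…·T1 = [-1 0 4; 0 -1 -3; 0 0 1]
T5·…·T1 = [1 0 -4; 0 -1 -3; 0 0 1]
det M = -1; M⁻¹ = [1 0 4; 0 -1 -3; 0 0 1]
M⁻¹ · (1/2, -9/2)ᵀ = (9/2, 3/2)ᵀ

p = (9/2, 3/2)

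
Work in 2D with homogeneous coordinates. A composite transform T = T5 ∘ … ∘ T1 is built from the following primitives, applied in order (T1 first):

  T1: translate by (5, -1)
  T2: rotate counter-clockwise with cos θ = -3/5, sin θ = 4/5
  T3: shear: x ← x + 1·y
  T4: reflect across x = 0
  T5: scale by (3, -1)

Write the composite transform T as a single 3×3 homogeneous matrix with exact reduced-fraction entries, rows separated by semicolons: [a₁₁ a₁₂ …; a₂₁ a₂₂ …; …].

T = [-3/5 21/5 -36/5; -4/5 3/5 -23/5; 0 0 1]

T1 = [1 0 5; 0 1 -1; 0 0 1]
T2·T1 = [-3/5 -4/5 -11/5; 4/5 -3/5 23/5; 0 0 1]
T3·…·T1 = [1/5 -7/5 12/5; 4/5 -3/5 23/5; 0 0 1]
T4·…·T1 = [-1/5 7/5 -12/5; 4/5 -3/5 23/5; 0 0 1]
T5·…·T1 = [-3/5 21/5 -36/5; -4/5 3/5 -23/5; 0 0 1]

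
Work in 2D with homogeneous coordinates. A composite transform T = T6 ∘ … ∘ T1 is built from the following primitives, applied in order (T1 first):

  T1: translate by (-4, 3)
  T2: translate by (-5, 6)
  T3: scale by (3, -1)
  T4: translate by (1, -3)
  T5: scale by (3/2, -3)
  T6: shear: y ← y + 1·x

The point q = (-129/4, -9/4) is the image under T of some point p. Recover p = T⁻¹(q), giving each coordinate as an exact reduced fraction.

T1 = [1 0 -4; 0 1 3; 0 0 1]
T2·T1 = [1 0 -9; 0 1 9; 0 0 1]
T3·…·T1 = [3 0 -27; 0 -1 -9; 0 0 1]
T4·…·T1 = [3 0 -26; 0 -1 -12; 0 0 1]
T5·…·T1 = [9/2 0 -39; 0 3 36; 0 0 1]
T6·…·T1 = [9/2 0 -39; 9/2 3 -3; 0 0 1]
det M = 27/2; M⁻¹ = [2/9 0 26/3; -1/3 1/3 -12; 0 0 1]
M⁻¹ · (-129/4, -9/4)ᵀ = (3/2, -2)ᵀ

p = (3/2, -2)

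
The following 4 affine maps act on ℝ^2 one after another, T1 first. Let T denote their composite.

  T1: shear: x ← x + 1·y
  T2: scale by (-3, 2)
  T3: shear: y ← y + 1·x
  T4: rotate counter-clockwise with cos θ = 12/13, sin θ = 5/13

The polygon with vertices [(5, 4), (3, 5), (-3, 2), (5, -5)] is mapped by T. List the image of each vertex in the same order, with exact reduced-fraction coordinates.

image vertices: (-229/13, -363/13), (-218/13, -288/13), (1/13, 99/13), (50/13, -120/13)

T1 shear: x ← x + 1·y: (5, 4) → (9, 4); (3, 5) → (8, 5); (-3, 2) → (-1, 2); (5, -5) → (0, -5)
T2 scale by (-3, 2): (9, 4) → (-27, 8); (8, 5) → (-24, 10); (-1, 2) → (3, 4); (0, -5) → (0, -10)
T3 shear: y ← y + 1·x: (-27, 8) → (-27, -19); (-24, 10) → (-24, -14); (3, 4) → (3, 7); (0, -10) → (0, -10)
T4 rotate counter-clockwise with cos θ = 12/13, sin θ = 5/13: (-27, -19) → (-229/13, -363/13); (-24, -14) → (-218/13, -288/13); (3, 7) → (1/13, 99/13); (0, -10) → (50/13, -120/13)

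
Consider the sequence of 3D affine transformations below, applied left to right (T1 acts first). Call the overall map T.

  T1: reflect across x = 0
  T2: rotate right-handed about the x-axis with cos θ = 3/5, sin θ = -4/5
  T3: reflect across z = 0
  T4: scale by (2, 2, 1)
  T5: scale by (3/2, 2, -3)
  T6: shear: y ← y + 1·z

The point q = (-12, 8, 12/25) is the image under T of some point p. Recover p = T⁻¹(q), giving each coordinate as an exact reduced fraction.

T1 = [-1 0 0 0; 0 1 0 0; 0 0 1 0; 0 0 0 1]
T2·T1 = [-1 0 0 0; 0 3/5 4/5 0; 0 -4/5 3/5 0; 0 0 0 1]
T3·…·T1 = [-1 0 0 0; 0 3/5 4/5 0; 0 4/5 -3/5 0; 0 0 0 1]
T4·…·T1 = [-2 0 0 0; 0 6/5 8/5 0; 0 4/5 -3/5 0; 0 0 0 1]
T5·…·T1 = [-3 0 0 0; 0 12/5 16/5 0; 0 -12/5 9/5 0; 0 0 0 1]
T6·…·T1 = [-3 0 0 0; 0 0 5 0; 0 -12/5 9/5 0; 0 0 0 1]
det M = -36; M⁻¹ = [-1/3 0 0 0; 0 3/20 -5/12 0; 0 1/5 0 0; 0 0 0 1]
M⁻¹ · (-12, 8, 12/25)ᵀ = (4, 1, 8/5)ᵀ

p = (4, 1, 8/5)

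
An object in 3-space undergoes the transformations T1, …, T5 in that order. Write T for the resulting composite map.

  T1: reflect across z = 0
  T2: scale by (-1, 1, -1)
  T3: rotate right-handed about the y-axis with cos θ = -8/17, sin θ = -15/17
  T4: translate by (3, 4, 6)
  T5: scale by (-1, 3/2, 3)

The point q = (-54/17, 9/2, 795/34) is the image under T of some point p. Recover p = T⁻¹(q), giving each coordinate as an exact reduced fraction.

T1 = [1 0 0 0; 0 1 0 0; 0 0 -1 0; 0 0 0 1]
T2·T1 = [-1 0 0 0; 0 1 0 0; 0 0 1 0; 0 0 0 1]
T3·…·T1 = [8/17 0 -15/17 0; 0 1 0 0; -15/17 0 -8/17 0; 0 0 0 1]
T4·…·T1 = [8/17 0 -15/17 3; 0 1 0 4; -15/17 0 -8/17 6; 0 0 0 1]
T5·…·T1 = [-8/17 0 15/17 -3; 0 3/2 0 6; -45/17 0 -24/17 18; 0 0 0 1]
det M = 9/2; M⁻¹ = [-8/17 0 -5/17 66/17; 0 2/3 0 -4; 15/17 0 -8/51 93/17; 0 0 0 1]
M⁻¹ · (-54/17, 9/2, 795/34)ᵀ = (-3/2, -1, -1)ᵀ

p = (-3/2, -1, -1)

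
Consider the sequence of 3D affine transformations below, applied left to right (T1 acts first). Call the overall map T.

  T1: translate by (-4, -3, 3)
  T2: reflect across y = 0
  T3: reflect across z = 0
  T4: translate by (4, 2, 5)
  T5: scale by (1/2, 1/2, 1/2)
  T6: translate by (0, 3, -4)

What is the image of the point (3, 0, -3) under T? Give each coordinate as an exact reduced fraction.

T1 translate by (-4, -3, 3): (3, 0, -3) → (-1, -3, 0)
T2 reflect across y = 0: (-1, -3, 0) → (-1, 3, 0)
T3 reflect across z = 0: (-1, 3, 0) → (-1, 3, 0)
T4 translate by (4, 2, 5): (-1, 3, 0) → (3, 5, 5)
T5 scale by (1/2, 1/2, 1/2): (3, 5, 5) → (3/2, 5/2, 5/2)
T6 translate by (0, 3, -4): (3/2, 5/2, 5/2) → (3/2, 11/2, -3/2)

T(p) = (3/2, 11/2, -3/2)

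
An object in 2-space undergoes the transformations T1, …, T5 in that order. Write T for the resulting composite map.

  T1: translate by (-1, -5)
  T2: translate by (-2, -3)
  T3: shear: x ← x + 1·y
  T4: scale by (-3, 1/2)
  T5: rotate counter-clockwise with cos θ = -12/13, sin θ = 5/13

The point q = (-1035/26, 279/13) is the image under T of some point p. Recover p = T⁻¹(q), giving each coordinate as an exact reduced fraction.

p = (-3, -1)

T1 = [1 0 -1; 0 1 -5; 0 0 1]
T2·T1 = [1 0 -3; 0 1 -8; 0 0 1]
T3·…·T1 = [1 1 -11; 0 1 -8; 0 0 1]
T4·…·T1 = [-3 -3 33; 0 1/2 -4; 0 0 1]
T5·…·T1 = [36/13 67/26 -376/13; -15/13 -21/13 213/13; 0 0 1]
det M = -3/2; M⁻¹ = [14/13 67/39 3; -10/13 -24/13 8; 0 0 1]
M⁻¹ · (-1035/26, 279/13)ᵀ = (-3, -1)ᵀ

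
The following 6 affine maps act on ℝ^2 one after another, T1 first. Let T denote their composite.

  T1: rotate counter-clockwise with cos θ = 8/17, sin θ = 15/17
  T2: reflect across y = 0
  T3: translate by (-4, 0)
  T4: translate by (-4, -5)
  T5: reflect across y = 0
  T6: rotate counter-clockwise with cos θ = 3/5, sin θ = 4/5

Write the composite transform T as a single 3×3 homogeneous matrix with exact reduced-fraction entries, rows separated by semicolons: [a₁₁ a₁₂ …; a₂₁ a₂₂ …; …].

T1 = [8/17 -15/17 0; 15/17 8/17 0; 0 0 1]
T2·T1 = [8/17 -15/17 0; -15/17 -8/17 0; 0 0 1]
T3·…·T1 = [8/17 -15/17 -4; -15/17 -8/17 0; 0 0 1]
T4·…·T1 = [8/17 -15/17 -8; -15/17 -8/17 -5; 0 0 1]
T5·…·T1 = [8/17 -15/17 -8; 15/17 8/17 5; 0 0 1]
T6·…·T1 = [-36/85 -77/85 -44/5; 77/85 -36/85 -17/5; 0 0 1]

T = [-36/85 -77/85 -44/5; 77/85 -36/85 -17/5; 0 0 1]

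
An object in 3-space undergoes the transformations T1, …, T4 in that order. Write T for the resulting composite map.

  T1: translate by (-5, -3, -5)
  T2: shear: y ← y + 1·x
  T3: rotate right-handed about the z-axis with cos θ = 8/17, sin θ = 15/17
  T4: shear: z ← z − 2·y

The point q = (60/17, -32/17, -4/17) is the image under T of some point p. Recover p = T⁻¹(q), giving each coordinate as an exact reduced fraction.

p = (5, -1, 1)

T1 = [1 0 0 -5; 0 1 0 -3; 0 0 1 -5; 0 0 0 1]
T2·T1 = [1 0 0 -5; 1 1 0 -8; 0 0 1 -5; 0 0 0 1]
T3·…·T1 = [-7/17 -15/17 0 80/17; 23/17 8/17 0 -139/17; 0 0 1 -5; 0 0 0 1]
T4·…·T1 = [-7/17 -15/17 0 80/17; 23/17 8/17 0 -139/17; -46/17 -16/17 1 193/17; 0 0 0 1]
det M = 1; M⁻¹ = [8/17 15/17 0 5; -23/17 -7/17 0 3; 0 2 1 5; 0 0 0 1]
M⁻¹ · (60/17, -32/17, -4/17)ᵀ = (5, -1, 1)ᵀ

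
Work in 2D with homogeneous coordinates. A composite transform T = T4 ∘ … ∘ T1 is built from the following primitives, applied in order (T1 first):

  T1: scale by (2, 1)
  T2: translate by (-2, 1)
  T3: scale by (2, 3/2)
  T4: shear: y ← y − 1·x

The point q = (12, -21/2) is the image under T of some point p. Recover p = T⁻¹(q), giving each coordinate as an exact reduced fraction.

T1 = [2 0 0; 0 1 0; 0 0 1]
T2·T1 = [2 0 -2; 0 1 1; 0 0 1]
T3·…·T1 = [4 0 -4; 0 3/2 3/2; 0 0 1]
T4·…·T1 = [4 0 -4; -4 3/2 11/2; 0 0 1]
det M = 6; M⁻¹ = [1/4 0 1; 2/3 2/3 -1; 0 0 1]
M⁻¹ · (12, -21/2)ᵀ = (4, 0)ᵀ

p = (4, 0)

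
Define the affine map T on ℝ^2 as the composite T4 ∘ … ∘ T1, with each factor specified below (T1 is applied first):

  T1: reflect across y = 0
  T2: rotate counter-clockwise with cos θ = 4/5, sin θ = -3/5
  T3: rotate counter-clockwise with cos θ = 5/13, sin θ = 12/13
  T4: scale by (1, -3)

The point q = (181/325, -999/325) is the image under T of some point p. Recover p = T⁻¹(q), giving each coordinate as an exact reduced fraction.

p = (1, -3/5)

T1 = [1 0 0; 0 -1 0; 0 0 1]
T2·T1 = [4/5 -3/5 0; -3/5 -4/5 0; 0 0 1]
T3·…·T1 = [56/65 33/65 0; 33/65 -56/65 0; 0 0 1]
T4·…·T1 = [56/65 33/65 0; -99/65 168/65 0; 0 0 1]
det M = 3; M⁻¹ = [56/65 -11/65 0; 33/65 56/195 0; 0 0 1]
M⁻¹ · (181/325, -999/325)ᵀ = (1, -3/5)ᵀ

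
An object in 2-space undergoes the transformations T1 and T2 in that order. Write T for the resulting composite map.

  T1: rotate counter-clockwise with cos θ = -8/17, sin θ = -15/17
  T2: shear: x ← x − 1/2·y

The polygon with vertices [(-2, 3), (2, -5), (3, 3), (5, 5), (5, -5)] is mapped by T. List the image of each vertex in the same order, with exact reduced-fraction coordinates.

T1 rotate counter-clockwise with cos θ = -8/17, sin θ = -15/17: (-2, 3) → (61/17, 6/17); (2, -5) → (-91/17, 10/17); (3, 3) → (21/17, -69/17); (5, 5) → (35/17, -115/17); (5, -5) → (-115/17, -35/17)
T2 shear: x ← x − 1/2·y: (61/17, 6/17) → (58/17, 6/17); (-91/17, 10/17) → (-96/17, 10/17); (21/17, -69/17) → (111/34, -69/17); (35/17, -115/17) → (185/34, -115/17); (-115/17, -35/17) → (-195/34, -35/17)

image vertices: (58/17, 6/17), (-96/17, 10/17), (111/34, -69/17), (185/34, -115/17), (-195/34, -35/17)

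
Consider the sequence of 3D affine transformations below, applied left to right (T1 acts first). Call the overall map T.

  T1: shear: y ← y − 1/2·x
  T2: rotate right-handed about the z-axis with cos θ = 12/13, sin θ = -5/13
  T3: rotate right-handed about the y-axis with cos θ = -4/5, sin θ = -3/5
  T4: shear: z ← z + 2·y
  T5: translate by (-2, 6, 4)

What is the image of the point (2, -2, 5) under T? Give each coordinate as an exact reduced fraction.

T(p) = (-361/65, 32/13, -433/65)

T1 shear: y ← y − 1/2·x: (2, -2, 5) → (2, -3, 5)
T2 rotate right-handed about the z-axis with cos θ = 12/13, sin θ = -5/13: (2, -3, 5) → (9/13, -46/13, 5)
T3 rotate right-handed about the y-axis with cos θ = -4/5, sin θ = -3/5: (9/13, -46/13, 5) → (-231/65, -46/13, -233/65)
T4 shear: z ← z + 2·y: (-231/65, -46/13, -233/65) → (-231/65, -46/13, -693/65)
T5 translate by (-2, 6, 4): (-231/65, -46/13, -693/65) → (-361/65, 32/13, -433/65)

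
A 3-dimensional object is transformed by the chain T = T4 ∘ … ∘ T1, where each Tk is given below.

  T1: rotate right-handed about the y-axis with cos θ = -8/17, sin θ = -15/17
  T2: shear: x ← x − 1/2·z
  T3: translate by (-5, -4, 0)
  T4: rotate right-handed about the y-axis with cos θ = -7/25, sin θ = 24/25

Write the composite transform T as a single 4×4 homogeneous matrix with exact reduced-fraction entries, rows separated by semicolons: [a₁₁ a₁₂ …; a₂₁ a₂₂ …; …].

T1 = [-8/17 0 -15/17 0; 0 1 0 0; 15/17 0 -8/17 0; 0 0 0 1]
T2·T1 = [-31/34 0 -11/17 0; 0 1 0 0; 15/17 0 -8/17 0; 0 0 0 1]
T3·…·T1 = [-31/34 0 -11/17 -5; 0 1 0 -4; 15/17 0 -8/17 0; 0 0 0 1]
T4·…·T1 = [937/850 0 -23/85 7/5; 0 1 0 -4; 267/425 0 64/85 24/5; 0 0 0 1]

T = [937/850 0 -23/85 7/5; 0 1 0 -4; 267/425 0 64/85 24/5; 0 0 0 1]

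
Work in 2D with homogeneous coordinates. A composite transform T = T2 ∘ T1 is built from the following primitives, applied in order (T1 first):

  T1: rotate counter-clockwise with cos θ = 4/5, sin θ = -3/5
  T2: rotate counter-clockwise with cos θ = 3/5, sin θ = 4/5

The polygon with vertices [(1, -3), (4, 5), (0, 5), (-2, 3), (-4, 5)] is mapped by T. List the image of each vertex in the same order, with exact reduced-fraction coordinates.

T1 rotate counter-clockwise with cos θ = 4/5, sin θ = -3/5: (1, -3) → (-1, -3); (4, 5) → (31/5, 8/5); (0, 5) → (3, 4); (-2, 3) → (1/5, 18/5); (-4, 5) → (-1/5, 32/5)
T2 rotate counter-clockwise with cos θ = 3/5, sin θ = 4/5: (-1, -3) → (9/5, -13/5); (31/5, 8/5) → (61/25, 148/25); (3, 4) → (-7/5, 24/5); (1/5, 18/5) → (-69/25, 58/25); (-1/5, 32/5) → (-131/25, 92/25)

image vertices: (9/5, -13/5), (61/25, 148/25), (-7/5, 24/5), (-69/25, 58/25), (-131/25, 92/25)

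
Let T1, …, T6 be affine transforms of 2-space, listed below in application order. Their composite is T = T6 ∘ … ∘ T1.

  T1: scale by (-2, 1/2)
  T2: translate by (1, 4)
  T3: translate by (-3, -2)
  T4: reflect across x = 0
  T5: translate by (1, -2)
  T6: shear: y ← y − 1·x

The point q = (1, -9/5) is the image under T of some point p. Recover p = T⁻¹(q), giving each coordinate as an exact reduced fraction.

p = (-1, -8/5)

T1 = [-2 0 0; 0 1/2 0; 0 0 1]
T2·T1 = [-2 0 1; 0 1/2 4; 0 0 1]
T3·…·T1 = [-2 0 -2; 0 1/2 2; 0 0 1]
T4·…·T1 = [2 0 2; 0 1/2 2; 0 0 1]
T5·…·T1 = [2 0 3; 0 1/2 0; 0 0 1]
T6·…·T1 = [2 0 3; -2 1/2 -3; 0 0 1]
det M = 1; M⁻¹ = [1/2 0 -3/2; 2 2 0; 0 0 1]
M⁻¹ · (1, -9/5)ᵀ = (-1, -8/5)ᵀ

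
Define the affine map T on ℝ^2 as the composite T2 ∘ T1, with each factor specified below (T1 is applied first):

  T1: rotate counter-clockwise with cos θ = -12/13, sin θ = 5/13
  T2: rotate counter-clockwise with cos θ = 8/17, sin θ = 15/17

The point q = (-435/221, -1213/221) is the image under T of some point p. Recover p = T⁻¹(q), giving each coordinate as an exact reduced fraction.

T1 = [-12/13 -5/13 0; 5/13 -12/13 0; 0 0 1]
T2·T1 = [-171/221 140/221 0; -140/221 -171/221 0; 0 0 1]
det M = 1; M⁻¹ = [-171/221 -140/221 0; 140/221 -171/221 0; 0 0 1]
M⁻¹ · (-435/221, -1213/221)ᵀ = (5, 3)ᵀ

p = (5, 3)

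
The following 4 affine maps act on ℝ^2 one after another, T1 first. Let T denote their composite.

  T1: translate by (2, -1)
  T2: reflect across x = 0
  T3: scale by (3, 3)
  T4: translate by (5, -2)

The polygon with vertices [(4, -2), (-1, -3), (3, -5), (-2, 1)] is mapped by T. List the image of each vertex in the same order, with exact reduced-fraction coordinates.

T1 translate by (2, -1): (4, -2) → (6, -3); (-1, -3) → (1, -4); (3, -5) → (5, -6); (-2, 1) → (0, 0)
T2 reflect across x = 0: (6, -3) → (-6, -3); (1, -4) → (-1, -4); (5, -6) → (-5, -6); (0, 0) → (0, 0)
T3 scale by (3, 3): (-6, -3) → (-18, -9); (-1, -4) → (-3, -12); (-5, -6) → (-15, -18); (0, 0) → (0, 0)
T4 translate by (5, -2): (-18, -9) → (-13, -11); (-3, -12) → (2, -14); (-15, -18) → (-10, -20); (0, 0) → (5, -2)

image vertices: (-13, -11), (2, -14), (-10, -20), (5, -2)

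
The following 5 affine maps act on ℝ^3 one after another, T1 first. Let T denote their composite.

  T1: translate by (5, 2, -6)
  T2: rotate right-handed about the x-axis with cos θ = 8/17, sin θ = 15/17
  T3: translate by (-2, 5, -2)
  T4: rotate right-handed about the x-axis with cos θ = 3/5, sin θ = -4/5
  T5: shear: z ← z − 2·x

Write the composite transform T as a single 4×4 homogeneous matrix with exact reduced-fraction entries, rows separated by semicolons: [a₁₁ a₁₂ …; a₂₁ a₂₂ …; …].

T1 = [1 0 0 5; 0 1 0 2; 0 0 1 -6; 0 0 0 1]
T2·T1 = [1 0 0 5; 0 8/17 -15/17 106/17; 0 15/17 8/17 -18/17; 0 0 0 1]
T3·…·T1 = [1 0 0 3; 0 8/17 -15/17 191/17; 0 15/17 8/17 -52/17; 0 0 0 1]
T4·…·T1 = [1 0 0 3; 0 84/85 -13/85 73/17; 0 13/85 84/85 -184/17; 0 0 0 1]
T5·…·T1 = [1 0 0 3; 0 84/85 -13/85 73/17; -2 13/85 84/85 -286/17; 0 0 0 1]

T = [1 0 0 3; 0 84/85 -13/85 73/17; -2 13/85 84/85 -286/17; 0 0 0 1]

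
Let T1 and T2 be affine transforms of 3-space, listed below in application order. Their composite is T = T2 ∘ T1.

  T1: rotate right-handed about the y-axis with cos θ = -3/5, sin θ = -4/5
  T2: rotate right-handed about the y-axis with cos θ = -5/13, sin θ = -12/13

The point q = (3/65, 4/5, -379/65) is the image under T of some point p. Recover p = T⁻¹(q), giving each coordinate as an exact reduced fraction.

p = (5, 4/5, 3)

T1 = [-3/5 0 -4/5 0; 0 1 0 0; 4/5 0 -3/5 0; 0 0 0 1]
T2·T1 = [-33/65 0 56/65 0; 0 1 0 0; -56/65 0 -33/65 0; 0 0 0 1]
det M = 1; M⁻¹ = [-33/65 0 -56/65 0; 0 1 0 0; 56/65 0 -33/65 0; 0 0 0 1]
M⁻¹ · (3/65, 4/5, -379/65)ᵀ = (5, 4/5, 3)ᵀ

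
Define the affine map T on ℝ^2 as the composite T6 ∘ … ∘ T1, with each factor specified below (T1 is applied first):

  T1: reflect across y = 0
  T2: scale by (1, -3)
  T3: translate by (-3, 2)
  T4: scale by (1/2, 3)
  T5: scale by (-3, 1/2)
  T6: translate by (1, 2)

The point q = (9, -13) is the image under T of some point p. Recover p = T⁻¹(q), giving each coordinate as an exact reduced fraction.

p = (-7/3, -4)

T1 = [1 0 0; 0 -1 0; 0 0 1]
T2·T1 = [1 0 0; 0 3 0; 0 0 1]
T3·…·T1 = [1 0 -3; 0 3 2; 0 0 1]
T4·…·T1 = [1/2 0 -3/2; 0 9 6; 0 0 1]
T5·…·T1 = [-3/2 0 9/2; 0 9/2 3; 0 0 1]
T6·…·T1 = [-3/2 0 11/2; 0 9/2 5; 0 0 1]
det M = -27/4; M⁻¹ = [-2/3 0 11/3; 0 2/9 -10/9; 0 0 1]
M⁻¹ · (9, -13)ᵀ = (-7/3, -4)ᵀ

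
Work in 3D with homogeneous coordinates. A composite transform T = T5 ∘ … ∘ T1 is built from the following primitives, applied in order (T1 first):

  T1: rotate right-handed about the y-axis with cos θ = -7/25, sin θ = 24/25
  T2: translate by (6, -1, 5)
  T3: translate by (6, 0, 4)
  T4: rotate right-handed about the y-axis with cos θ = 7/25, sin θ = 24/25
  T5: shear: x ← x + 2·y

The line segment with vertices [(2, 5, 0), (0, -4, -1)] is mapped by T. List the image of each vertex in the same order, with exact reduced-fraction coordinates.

image vertices: (18, 4, -9), (2, -5, -8)

T1 rotate right-handed about the y-axis with cos θ = -7/25, sin θ = 24/25: (2, 5, 0) → (-14/25, 5, -48/25); (0, -4, -1) → (-24/25, -4, 7/25)
T2 translate by (6, -1, 5): (-14/25, 5, -48/25) → (136/25, 4, 77/25); (-24/25, -4, 7/25) → (126/25, -5, 132/25)
T3 translate by (6, 0, 4): (136/25, 4, 77/25) → (286/25, 4, 177/25); (126/25, -5, 132/25) → (276/25, -5, 232/25)
T4 rotate right-handed about the y-axis with cos θ = 7/25, sin θ = 24/25: (286/25, 4, 177/25) → (10, 4, -9); (276/25, -5, 232/25) → (12, -5, -8)
T5 shear: x ← x + 2·y: (10, 4, -9) → (18, 4, -9); (12, -5, -8) → (2, -5, -8)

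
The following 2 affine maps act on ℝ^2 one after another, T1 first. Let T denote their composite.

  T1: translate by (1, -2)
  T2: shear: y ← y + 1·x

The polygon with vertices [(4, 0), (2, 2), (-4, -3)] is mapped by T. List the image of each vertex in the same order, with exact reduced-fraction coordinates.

T1 translate by (1, -2): (4, 0) → (5, -2); (2, 2) → (3, 0); (-4, -3) → (-3, -5)
T2 shear: y ← y + 1·x: (5, -2) → (5, 3); (3, 0) → (3, 3); (-3, -5) → (-3, -8)

image vertices: (5, 3), (3, 3), (-3, -8)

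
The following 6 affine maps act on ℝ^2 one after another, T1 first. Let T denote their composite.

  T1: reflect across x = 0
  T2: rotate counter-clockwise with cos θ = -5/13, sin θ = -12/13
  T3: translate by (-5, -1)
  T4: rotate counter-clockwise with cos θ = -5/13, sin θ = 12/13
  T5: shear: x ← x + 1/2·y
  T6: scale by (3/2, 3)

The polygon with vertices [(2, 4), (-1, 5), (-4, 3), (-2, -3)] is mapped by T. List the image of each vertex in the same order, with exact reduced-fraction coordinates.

T1 reflect across x = 0: (2, 4) → (-2, 4); (-1, 5) → (1, 5); (-4, 3) → (4, 3); (-2, -3) → (2, -3)
T2 rotate counter-clockwise with cos θ = -5/13, sin θ = -12/13: (-2, 4) → (58/13, 4/13); (1, 5) → (55/13, -37/13); (4, 3) → (16/13, -63/13); (2, -3) → (-46/13, -9/13)
T3 translate by (-5, -1): (58/13, 4/13) → (-7/13, -9/13); (55/13, -37/13) → (-10/13, -50/13); (16/13, -63/13) → (-49/13, -76/13); (-46/13, -9/13) → (-111/13, -22/13)
T4 rotate counter-clockwise with cos θ = -5/13, sin θ = 12/13: (-7/13, -9/13) → (11/13, -3/13); (-10/13, -50/13) → (50/13, 10/13); (-49/13, -76/13) → (89/13, -16/13); (-111/13, -22/13) → (63/13, -94/13)
T5 shear: x ← x + 1/2·y: (11/13, -3/13) → (19/26, -3/13); (50/13, 10/13) → (55/13, 10/13); (89/13, -16/13) → (81/13, -16/13); (63/13, -94/13) → (16/13, -94/13)
T6 scale by (3/2, 3): (19/26, -3/13) → (57/52, -9/13); (55/13, 10/13) → (165/26, 30/13); (81/13, -16/13) → (243/26, -48/13); (16/13, -94/13) → (24/13, -282/13)

image vertices: (57/52, -9/13), (165/26, 30/13), (243/26, -48/13), (24/13, -282/13)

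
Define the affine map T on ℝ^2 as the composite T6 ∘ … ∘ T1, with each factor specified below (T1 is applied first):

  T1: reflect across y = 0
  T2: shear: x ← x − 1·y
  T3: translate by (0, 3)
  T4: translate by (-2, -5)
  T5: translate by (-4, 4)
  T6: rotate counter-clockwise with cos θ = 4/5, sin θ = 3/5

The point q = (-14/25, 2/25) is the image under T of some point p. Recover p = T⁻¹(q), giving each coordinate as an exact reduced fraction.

T1 = [1 0 0; 0 -1 0; 0 0 1]
T2·T1 = [1 1 0; 0 -1 0; 0 0 1]
T3·…·T1 = [1 1 0; 0 -1 3; 0 0 1]
T4·…·T1 = [1 1 -2; 0 -1 -2; 0 0 1]
T5·…·T1 = [1 1 -6; 0 -1 2; 0 0 1]
T6·…·T1 = [4/5 7/5 -6; 3/5 -1/5 -2; 0 0 1]
det M = -1; M⁻¹ = [1/5 7/5 4; 3/5 -4/5 2; 0 0 1]
M⁻¹ · (-14/25, 2/25)ᵀ = (4, 8/5)ᵀ

p = (4, 8/5)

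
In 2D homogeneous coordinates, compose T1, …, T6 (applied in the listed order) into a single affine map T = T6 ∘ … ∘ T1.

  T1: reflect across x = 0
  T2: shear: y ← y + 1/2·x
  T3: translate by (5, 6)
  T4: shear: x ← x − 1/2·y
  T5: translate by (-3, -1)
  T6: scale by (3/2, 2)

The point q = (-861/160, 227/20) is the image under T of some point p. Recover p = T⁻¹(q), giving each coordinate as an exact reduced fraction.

T1 = [-1 0 0; 0 1 0; 0 0 1]
T2·T1 = [-1 0 0; -1/2 1 0; 0 0 1]
T3·…·T1 = [-1 0 5; -1/2 1 6; 0 0 1]
T4·…·T1 = [-3/4 -1/2 2; -1/2 1 6; 0 0 1]
T5·…·T1 = [-3/4 -1/2 -1; -1/2 1 5; 0 0 1]
T6·…·T1 = [-9/8 -3/4 -3/2; -1 2 10; 0 0 1]
det M = -3; M⁻¹ = [-2/3 -1/4 3/2; -1/3 3/8 -17/4; 0 0 1]
M⁻¹ · (-861/160, 227/20)ᵀ = (9/4, 9/5)ᵀ

p = (9/4, 9/5)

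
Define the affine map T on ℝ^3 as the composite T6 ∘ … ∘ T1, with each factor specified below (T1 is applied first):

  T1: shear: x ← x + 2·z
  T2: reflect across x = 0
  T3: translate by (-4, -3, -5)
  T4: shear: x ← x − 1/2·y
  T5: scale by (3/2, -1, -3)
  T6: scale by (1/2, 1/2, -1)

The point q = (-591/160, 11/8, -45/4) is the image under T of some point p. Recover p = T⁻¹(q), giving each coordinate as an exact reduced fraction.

T1 = [1 0 2 0; 0 1 0 0; 0 0 1 0; 0 0 0 1]
T2·T1 = [-1 0 -2 0; 0 1 0 0; 0 0 1 0; 0 0 0 1]
T3·…·T1 = [-1 0 -2 -4; 0 1 0 -3; 0 0 1 -5; 0 0 0 1]
T4·…·T1 = [-1 -1/2 -2 -5/2; 0 1 0 -3; 0 0 1 -5; 0 0 0 1]
T5·…·T1 = [-3/2 -3/4 -3 -15/4; 0 -1 0 3; 0 0 -3 15; 0 0 0 1]
T6·…·T1 = [-3/4 -3/8 -3/2 -15/8; 0 -1/2 0 3/2; 0 0 3 -15; 0 0 0 1]
det M = 9/8; M⁻¹ = [-4/3 1 -2/3 -14; 0 -2 0 3; 0 0 1/3 5; 0 0 0 1]
M⁻¹ · (-591/160, 11/8, -45/4)ᵀ = (-1/5, 1/4, 5/4)ᵀ

p = (-1/5, 1/4, 5/4)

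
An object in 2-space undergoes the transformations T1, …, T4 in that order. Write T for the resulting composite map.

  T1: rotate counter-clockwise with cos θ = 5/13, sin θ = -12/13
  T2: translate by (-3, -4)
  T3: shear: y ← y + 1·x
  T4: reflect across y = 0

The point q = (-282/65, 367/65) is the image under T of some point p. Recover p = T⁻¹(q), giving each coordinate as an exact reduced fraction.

p = (-3, -1/5)

T1 = [5/13 12/13 0; -12/13 5/13 0; 0 0 1]
T2·T1 = [5/13 12/13 -3; -12/13 5/13 -4; 0 0 1]
T3·…·T1 = [5/13 12/13 -3; -7/13 17/13 -7; 0 0 1]
T4·…·T1 = [5/13 12/13 -3; 7/13 -17/13 7; 0 0 1]
det M = -1; M⁻¹ = [17/13 12/13 -33/13; 7/13 -5/13 56/13; 0 0 1]
M⁻¹ · (-282/65, 367/65)ᵀ = (-3, -1/5)ᵀ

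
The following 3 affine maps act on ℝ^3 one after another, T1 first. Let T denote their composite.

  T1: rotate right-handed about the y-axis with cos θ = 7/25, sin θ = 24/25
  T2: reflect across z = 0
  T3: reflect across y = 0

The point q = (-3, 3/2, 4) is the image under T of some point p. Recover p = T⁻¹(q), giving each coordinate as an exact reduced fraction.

p = (3, -3/2, -4)

T1 = [7/25 0 24/25 0; 0 1 0 0; -24/25 0 7/25 0; 0 0 0 1]
T2·T1 = [7/25 0 24/25 0; 0 1 0 0; 24/25 0 -7/25 0; 0 0 0 1]
T3·…·T1 = [7/25 0 24/25 0; 0 -1 0 0; 24/25 0 -7/25 0; 0 0 0 1]
det M = 1; M⁻¹ = [7/25 0 24/25 0; 0 -1 0 0; 24/25 0 -7/25 0; 0 0 0 1]
M⁻¹ · (-3, 3/2, 4)ᵀ = (3, -3/2, -4)ᵀ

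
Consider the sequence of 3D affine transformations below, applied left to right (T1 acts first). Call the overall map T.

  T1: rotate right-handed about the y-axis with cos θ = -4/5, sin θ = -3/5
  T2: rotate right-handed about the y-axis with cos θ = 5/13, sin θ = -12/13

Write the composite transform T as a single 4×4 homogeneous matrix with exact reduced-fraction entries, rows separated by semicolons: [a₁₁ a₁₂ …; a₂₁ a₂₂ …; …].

T = [-56/65 0 33/65 0; 0 1 0 0; -33/65 0 -56/65 0; 0 0 0 1]

T1 = [-4/5 0 -3/5 0; 0 1 0 0; 3/5 0 -4/5 0; 0 0 0 1]
T2·T1 = [-56/65 0 33/65 0; 0 1 0 0; -33/65 0 -56/65 0; 0 0 0 1]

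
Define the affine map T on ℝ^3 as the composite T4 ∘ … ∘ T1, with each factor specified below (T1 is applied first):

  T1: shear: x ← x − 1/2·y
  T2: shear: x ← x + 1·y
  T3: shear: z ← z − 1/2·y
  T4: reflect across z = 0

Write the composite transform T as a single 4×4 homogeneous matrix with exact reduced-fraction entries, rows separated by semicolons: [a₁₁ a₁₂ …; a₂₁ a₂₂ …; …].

T1 = [1 -1/2 0 0; 0 1 0 0; 0 0 1 0; 0 0 0 1]
T2·T1 = [1 1/2 0 0; 0 1 0 0; 0 0 1 0; 0 0 0 1]
T3·…·T1 = [1 1/2 0 0; 0 1 0 0; 0 -1/2 1 0; 0 0 0 1]
T4·…·T1 = [1 1/2 0 0; 0 1 0 0; 0 1/2 -1 0; 0 0 0 1]

T = [1 1/2 0 0; 0 1 0 0; 0 1/2 -1 0; 0 0 0 1]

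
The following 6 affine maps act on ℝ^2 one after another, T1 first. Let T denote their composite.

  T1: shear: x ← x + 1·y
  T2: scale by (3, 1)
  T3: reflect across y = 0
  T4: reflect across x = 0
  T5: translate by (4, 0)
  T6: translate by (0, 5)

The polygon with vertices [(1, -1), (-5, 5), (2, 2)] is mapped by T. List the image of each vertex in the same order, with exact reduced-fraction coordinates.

image vertices: (4, 6), (4, 0), (-8, 3)

T1 shear: x ← x + 1·y: (1, -1) → (0, -1); (-5, 5) → (0, 5); (2, 2) → (4, 2)
T2 scale by (3, 1): (0, -1) → (0, -1); (0, 5) → (0, 5); (4, 2) → (12, 2)
T3 reflect across y = 0: (0, -1) → (0, 1); (0, 5) → (0, -5); (12, 2) → (12, -2)
T4 reflect across x = 0: (0, 1) → (0, 1); (0, -5) → (0, -5); (12, -2) → (-12, -2)
T5 translate by (4, 0): (0, 1) → (4, 1); (0, -5) → (4, -5); (-12, -2) → (-8, -2)
T6 translate by (0, 5): (4, 1) → (4, 6); (4, -5) → (4, 0); (-8, -2) → (-8, 3)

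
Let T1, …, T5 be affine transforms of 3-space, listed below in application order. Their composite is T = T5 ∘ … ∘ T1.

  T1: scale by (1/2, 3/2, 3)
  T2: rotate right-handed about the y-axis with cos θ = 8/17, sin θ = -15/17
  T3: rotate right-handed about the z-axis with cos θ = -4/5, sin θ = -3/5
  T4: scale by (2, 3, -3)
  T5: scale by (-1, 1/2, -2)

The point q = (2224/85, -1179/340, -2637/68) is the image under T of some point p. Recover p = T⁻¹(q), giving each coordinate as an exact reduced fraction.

p = (-1/4, -4, -9/2)

T1 = [1/2 0 0 0; 0 3/2 0 0; 0 0 3 0; 0 0 0 1]
T2·T1 = [4/17 0 -45/17 0; 0 3/2 0 0; 15/34 0 24/17 0; 0 0 0 1]
T3·…·T1 = [-16/85 9/10 36/17 0; -12/85 -6/5 27/17 0; 15/34 0 24/17 0; 0 0 0 1]
T4·…·T1 = [-32/85 9/5 72/17 0; -36/85 -18/5 81/17 0; -45/34 0 -72/17 0; 0 0 0 1]
T5·…·T1 = [32/85 -9/5 -72/17 0; -18/85 -9/5 81/34 0; 45/17 0 144/17 0; 0 0 0 1]
det M = -81/2; M⁻¹ = [32/85 -32/85 5/17 0; -1/5 -16/45 0 0; -2/17 2/17 4/153 0; 0 0 0 1]
M⁻¹ · (2224/85, -1179/340, -2637/68)ᵀ = (-1/4, -4, -9/2)ᵀ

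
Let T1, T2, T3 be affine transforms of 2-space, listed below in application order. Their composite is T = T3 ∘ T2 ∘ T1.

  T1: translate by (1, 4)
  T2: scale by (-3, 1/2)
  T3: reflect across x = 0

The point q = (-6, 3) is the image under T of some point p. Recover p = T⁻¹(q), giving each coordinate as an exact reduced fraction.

T1 = [1 0 1; 0 1 4; 0 0 1]
T2·T1 = [-3 0 -3; 0 1/2 2; 0 0 1]
T3·…·T1 = [3 0 3; 0 1/2 2; 0 0 1]
det M = 3/2; M⁻¹ = [1/3 0 -1; 0 2 -4; 0 0 1]
M⁻¹ · (-6, 3)ᵀ = (-3, 2)ᵀ

p = (-3, 2)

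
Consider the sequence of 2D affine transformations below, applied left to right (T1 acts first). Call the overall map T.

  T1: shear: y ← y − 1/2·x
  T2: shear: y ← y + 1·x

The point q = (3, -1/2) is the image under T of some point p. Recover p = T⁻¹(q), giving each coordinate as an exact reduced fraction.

T1 = [1 0 0; -1/2 1 0; 0 0 1]
T2·T1 = [1 0 0; 1/2 1 0; 0 0 1]
det M = 1; M⁻¹ = [1 0 0; -1/2 1 0; 0 0 1]
M⁻¹ · (3, -1/2)ᵀ = (3, -2)ᵀ

p = (3, -2)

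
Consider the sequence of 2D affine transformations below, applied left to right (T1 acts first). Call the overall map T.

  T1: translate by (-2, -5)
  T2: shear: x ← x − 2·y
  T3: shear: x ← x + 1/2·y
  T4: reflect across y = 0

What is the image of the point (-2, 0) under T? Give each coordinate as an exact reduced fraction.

T1 translate by (-2, -5): (-2, 0) → (-4, -5)
T2 shear: x ← x − 2·y: (-4, -5) → (6, -5)
T3 shear: x ← x + 1/2·y: (6, -5) → (7/2, -5)
T4 reflect across y = 0: (7/2, -5) → (7/2, 5)

T(p) = (7/2, 5)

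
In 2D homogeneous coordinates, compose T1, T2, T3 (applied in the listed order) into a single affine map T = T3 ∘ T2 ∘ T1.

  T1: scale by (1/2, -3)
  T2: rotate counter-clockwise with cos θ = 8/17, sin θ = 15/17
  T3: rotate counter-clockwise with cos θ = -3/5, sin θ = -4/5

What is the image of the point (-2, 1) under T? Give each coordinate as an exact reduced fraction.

T1 scale by (1/2, -3): (-2, 1) → (-1, -3)
T2 rotate counter-clockwise with cos θ = 8/17, sin θ = 15/17: (-1, -3) → (37/17, -39/17)
T3 rotate counter-clockwise with cos θ = -3/5, sin θ = -4/5: (37/17, -39/17) → (-267/85, -31/85)

T(p) = (-267/85, -31/85)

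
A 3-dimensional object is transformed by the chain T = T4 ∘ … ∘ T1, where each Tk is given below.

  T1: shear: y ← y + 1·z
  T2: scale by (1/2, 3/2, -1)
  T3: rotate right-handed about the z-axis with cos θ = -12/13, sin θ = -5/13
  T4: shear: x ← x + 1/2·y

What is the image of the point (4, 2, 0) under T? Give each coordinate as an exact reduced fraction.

T(p) = (-32/13, -46/13, 0)

T1 shear: y ← y + 1·z: (4, 2, 0) → (4, 2, 0)
T2 scale by (1/2, 3/2, -1): (4, 2, 0) → (2, 3, 0)
T3 rotate right-handed about the z-axis with cos θ = -12/13, sin θ = -5/13: (2, 3, 0) → (-9/13, -46/13, 0)
T4 shear: x ← x + 1/2·y: (-9/13, -46/13, 0) → (-32/13, -46/13, 0)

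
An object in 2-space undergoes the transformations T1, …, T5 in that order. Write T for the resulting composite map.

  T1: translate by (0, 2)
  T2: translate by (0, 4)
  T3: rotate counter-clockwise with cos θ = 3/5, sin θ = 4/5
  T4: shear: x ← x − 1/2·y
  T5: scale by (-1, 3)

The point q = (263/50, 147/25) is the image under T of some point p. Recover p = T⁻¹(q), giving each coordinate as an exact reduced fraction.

T1 = [1 0 0; 0 1 2; 0 0 1]
T2·T1 = [1 0 0; 0 1 6; 0 0 1]
T3·…·T1 = [3/5 -4/5 -24/5; 4/5 3/5 18/5; 0 0 1]
T4·…·T1 = [1/5 -11/10 -33/5; 4/5 3/5 18/5; 0 0 1]
T5·…·T1 = [-1/5 11/10 33/5; 12/5 9/5 54/5; 0 0 1]
det M = -3; M⁻¹ = [-3/5 11/30 0; 4/5 1/15 -6; 0 0 1]
M⁻¹ · (263/50, 147/25)ᵀ = (-1, -7/5)ᵀ

p = (-1, -7/5)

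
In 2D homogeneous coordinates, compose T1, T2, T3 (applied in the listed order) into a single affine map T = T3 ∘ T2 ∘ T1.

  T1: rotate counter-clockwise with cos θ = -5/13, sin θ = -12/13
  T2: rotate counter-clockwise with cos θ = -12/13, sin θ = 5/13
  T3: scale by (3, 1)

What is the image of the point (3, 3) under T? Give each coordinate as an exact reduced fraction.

T(p) = (9/169, 717/169)

T1 rotate counter-clockwise with cos θ = -5/13, sin θ = -12/13: (3, 3) → (21/13, -51/13)
T2 rotate counter-clockwise with cos θ = -12/13, sin θ = 5/13: (21/13, -51/13) → (3/169, 717/169)
T3 scale by (3, 1): (3/169, 717/169) → (9/169, 717/169)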